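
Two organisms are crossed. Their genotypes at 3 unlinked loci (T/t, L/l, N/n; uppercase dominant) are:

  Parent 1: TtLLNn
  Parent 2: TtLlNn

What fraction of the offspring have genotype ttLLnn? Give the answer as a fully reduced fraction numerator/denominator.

TtLLNn gametes: TLN×2, TLn×2, tLN×2, tLn×2
TtLlNn gametes: TLN×1, TLn×1, TlN×1, Tln×1, tLN×1, tLn×1, tlN×1, tln×1
TtLLNn×TtLlNn grid (8·8=64): TTLLNN=2 TTLLNn=4 TTLLnn=2 TTLlNN=2 TTLlNn=4 TTLlnn=2 TtLLNN=4 TtLLNn=8 TtLLnn=4 TtLlNN=4 TtLlNn=8 TtLlnn=4 ttLLNN=2 ttLLNn=4 ttLLnn=2 ttLlNN=2 ttLlNn=4 ttLlnn=2
ttLLnn hits 2/64; gcd=2; 2÷2/64÷2 = 1/32

P(ttLLnn) = 1/32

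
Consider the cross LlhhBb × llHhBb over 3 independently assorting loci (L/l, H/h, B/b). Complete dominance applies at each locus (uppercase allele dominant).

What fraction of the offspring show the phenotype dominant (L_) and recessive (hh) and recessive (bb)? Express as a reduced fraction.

LlhhBb gametes: LhB×2, Lhb×2, lhB×2, lhb×2
llHhBb gametes: lHB×2, lHb×2, lhB×2, lhb×2
LlhhBb×llHhBb grid (8·8=64): LlHhBB=4 LlHhBb=8 LlHhbb=4 LlhhBB=4 LlhhBb=8 Llhhbb=4 llHhBB=4 llHhBb=8 llHhbb=4 llhhBB=4 llhhBb=8 llhhbb=4
L_ hh bb hits 4/64; gcd=4; 4÷4/64÷4 = 1/16

P(L_ hh bb) = 1/16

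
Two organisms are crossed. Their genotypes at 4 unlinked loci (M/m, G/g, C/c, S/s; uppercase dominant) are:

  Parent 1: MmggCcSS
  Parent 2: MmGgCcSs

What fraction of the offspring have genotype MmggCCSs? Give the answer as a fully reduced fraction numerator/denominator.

MmggCcSS gametes: MgCS×4, MgcS×4, mgCS×4, mgcS×4
MmGgCcSs gametes: MGCS×1, MGCs×1, MGcS×1, MGcs×1, MgCS×1, MgCs×1, MgcS×1, Mgcs×1, mGCS×1, mGCs×1, mGcS×1, mGcs×1, mgCS×1, mgCs×1, mgcS×1, mgcs×1
MmggCcSS×MmGgCcSs grid (16·16=256): MMGgCCSS=4 MMGgCCSs=4 MMGgCcSS=8 MMGgCcSs=8 MMGgccSS=4 MMGgccSs=4 MMggCCSS=4 MMggCCSs=4 MMggCcSS=8 MMggCcSs=8 MMggccSS=4 MMggccSs=4 MmGgCCSS=8 MmGgCCSs=8 MmGgCcSS=16 MmGgCcSs=16 MmGgccSS=8 MmGgccSs=8 MmggCCSS=8 MmggCCSs=8 MmggCcSS=16 MmggCcSs=16 MmggccSS=8 MmggccSs=8 mmGgCCSS=4 mmGgCCSs=4 mmGgCcSS=8 mmGgCcSs=8 mmGgccSS=4 mmGgccSs=4 mmggCCSS=4 mmggCCSs=4 mmggCcSS=8 mmggCcSs=8 mmggccSS=4 mmggccSs=4
MmggCCSs hits 8/256; gcd=8; 8÷8/256÷8 = 1/32

P(MmggCCSs) = 1/32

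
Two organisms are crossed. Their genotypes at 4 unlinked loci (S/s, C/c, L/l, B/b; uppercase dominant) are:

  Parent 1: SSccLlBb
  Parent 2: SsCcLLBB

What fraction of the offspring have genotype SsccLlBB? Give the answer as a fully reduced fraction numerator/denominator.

P(SsccLlBB) = 1/16

SSccLlBb gametes: ScLB×4, ScLb×4, SclB×4, Sclb×4
SsCcLLBB gametes: SCLB×4, ScLB×4, sCLB×4, scLB×4
SSccLlBb×SsCcLLBB grid (16·16=256): SSCcLLBB=16 SSCcLLBb=16 SSCcLlBB=16 SSCcLlBb=16 SSccLLBB=16 SSccLLBb=16 SSccLlBB=16 SSccLlBb=16 SsCcLLBB=16 SsCcLLBb=16 SsCcLlBB=16 SsCcLlBb=16 SsccLLBB=16 SsccLLBb=16 SsccLlBB=16 SsccLlBb=16
SsccLlBB hits 16/256; gcd=16; 16÷16/256÷16 = 1/16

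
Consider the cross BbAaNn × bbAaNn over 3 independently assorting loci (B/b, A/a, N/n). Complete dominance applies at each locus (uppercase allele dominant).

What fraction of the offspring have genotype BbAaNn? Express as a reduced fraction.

P(BbAaNn) = 1/8

BbAaNn gametes: BAN×1, BAn×1, BaN×1, Ban×1, bAN×1, bAn×1, baN×1, ban×1
bbAaNn gametes: bAN×2, bAn×2, baN×2, ban×2
BbAaNn×bbAaNn grid (8·8=64): BbAANN=2 BbAANn=4 BbAAnn=2 BbAaNN=4 BbAaNn=8 BbAann=4 BbaaNN=2 BbaaNn=4 Bbaann=2 bbAANN=2 bbAANn=4 bbAAnn=2 bbAaNN=4 bbAaNn=8 bbAann=4 bbaaNN=2 bbaaNn=4 bbaann=2
BbAaNn hits 8/64; gcd=8; 8÷8/64÷8 = 1/8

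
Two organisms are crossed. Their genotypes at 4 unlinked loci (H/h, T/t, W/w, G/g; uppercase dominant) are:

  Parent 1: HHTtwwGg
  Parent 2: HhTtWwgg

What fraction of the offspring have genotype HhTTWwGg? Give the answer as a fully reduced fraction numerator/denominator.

HHTtwwGg gametes: HTwG×4, HTwg×4, HtwG×4, Htwg×4
HhTtWwgg gametes: HTWg×2, HTwg×2, HtWg×2, Htwg×2, hTWg×2, hTwg×2, htWg×2, htwg×2
HHTtwwGg×HhTtWwgg grid (16·16=256): HHTTWwGg=8 HHTTWwgg=8 HHTTwwGg=8 HHTTwwgg=8 HHTtWwGg=16 HHTtWwgg=16 HHTtwwGg=16 HHTtwwgg=16 HHttWwGg=8 HHttWwgg=8 HHttwwGg=8 HHttwwgg=8 HhTTWwGg=8 HhTTWwgg=8 HhTTwwGg=8 HhTTwwgg=8 HhTtWwGg=16 HhTtWwgg=16 HhTtwwGg=16 HhTtwwgg=16 HhttWwGg=8 HhttWwgg=8 HhttwwGg=8 Hhttwwgg=8
HhTTWwGg hits 8/256; gcd=8; 8÷8/256÷8 = 1/32

P(HhTTWwGg) = 1/32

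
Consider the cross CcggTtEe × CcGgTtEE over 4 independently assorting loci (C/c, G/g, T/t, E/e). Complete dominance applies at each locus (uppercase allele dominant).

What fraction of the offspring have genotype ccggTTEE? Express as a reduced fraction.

P(ccggTTEE) = 1/64

CcggTtEe gametes: CgTE×2, CgTe×2, CgtE×2, Cgte×2, cgTE×2, cgTe×2, cgtE×2, cgte×2
CcGgTtEE gametes: CGTE×2, CGtE×2, CgTE×2, CgtE×2, cGTE×2, cGtE×2, cgTE×2, cgtE×2
CcggTtEe×CcGgTtEE grid (16·16=256): CCGgTTEE=4 CCGgTTEe=4 CCGgTtEE=8 CCGgTtEe=8 CCGgttEE=4 CCGgttEe=4 CCggTTEE=4 CCggTTEe=4 CCggTtEE=8 CCggTtEe=8 CCggttEE=4 CCggttEe=4 CcGgTTEE=8 CcGgTTEe=8 CcGgTtEE=16 CcGgTtEe=16 CcGgttEE=8 CcGgttEe=8 CcggTTEE=8 CcggTTEe=8 CcggTtEE=16 CcggTtEe=16 CcggttEE=8 CcggttEe=8 ccGgTTEE=4 ccGgTTEe=4 ccGgTtEE=8 ccGgTtEe=8 ccGgttEE=4 ccGgttEe=4 ccggTTEE=4 ccggTTEe=4 ccggTtEE=8 ccggTtEe=8 ccggttEE=4 ccggttEe=4
ccggTTEE hits 4/256; gcd=4; 4÷4/256÷4 = 1/64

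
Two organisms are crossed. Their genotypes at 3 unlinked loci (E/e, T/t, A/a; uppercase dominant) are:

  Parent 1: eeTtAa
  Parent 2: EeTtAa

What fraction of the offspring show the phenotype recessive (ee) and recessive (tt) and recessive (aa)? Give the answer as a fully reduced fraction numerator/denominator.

eeTtAa gametes: eTA×2, eTa×2, etA×2, eta×2
EeTtAa gametes: ETA×1, ETa×1, EtA×1, Eta×1, eTA×1, eTa×1, etA×1, eta×1
eeTtAa×EeTtAa grid (8·8=64): EeTTAA=2 EeTTAa=4 EeTTaa=2 EeTtAA=4 EeTtAa=8 EeTtaa=4 EettAA=2 EettAa=4 Eettaa=2 eeTTAA=2 eeTTAa=4 eeTTaa=2 eeTtAA=4 eeTtAa=8 eeTtaa=4 eettAA=2 eettAa=4 eettaa=2
ee tt aa hits 2/64; gcd=2; 2÷2/64÷2 = 1/32

P(ee tt aa) = 1/32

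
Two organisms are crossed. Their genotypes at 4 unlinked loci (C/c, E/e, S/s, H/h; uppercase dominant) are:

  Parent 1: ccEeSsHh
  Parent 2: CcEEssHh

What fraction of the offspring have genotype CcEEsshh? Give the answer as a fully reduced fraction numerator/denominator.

ccEeSsHh gametes: cESH×2, cESh×2, cEsH×2, cEsh×2, ceSH×2, ceSh×2, cesH×2, cesh×2
CcEEssHh gametes: CEsH×4, CEsh×4, cEsH×4, cEsh×4
ccEeSsHh×CcEEssHh grid (16·16=256): CcEESsHH=8 CcEESsHh=16 CcEESshh=8 CcEEssHH=8 CcEEssHh=16 CcEEsshh=8 CcEeSsHH=8 CcEeSsHh=16 CcEeSshh=8 CcEessHH=8 CcEessHh=16 CcEesshh=8 ccEESsHH=8 ccEESsHh=16 ccEESshh=8 ccEEssHH=8 ccEEssHh=16 ccEEsshh=8 ccEeSsHH=8 ccEeSsHh=16 ccEeSshh=8 ccEessHH=8 ccEessHh=16 ccEesshh=8
CcEEsshh hits 8/256; gcd=8; 8÷8/256÷8 = 1/32

P(CcEEsshh) = 1/32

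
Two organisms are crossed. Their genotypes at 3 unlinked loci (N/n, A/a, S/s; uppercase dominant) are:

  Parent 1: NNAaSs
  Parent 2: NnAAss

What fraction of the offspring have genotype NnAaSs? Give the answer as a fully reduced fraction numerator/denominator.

NNAaSs gametes: NAS×2, NAs×2, NaS×2, Nas×2
NnAAss gametes: NAs×4, nAs×4
NNAaSs×NnAAss grid (8·8=64): NNAASs=8 NNAAss=8 NNAaSs=8 NNAass=8 NnAASs=8 NnAAss=8 NnAaSs=8 NnAass=8
NnAaSs hits 8/64; gcd=8; 8÷8/64÷8 = 1/8

P(NnAaSs) = 1/8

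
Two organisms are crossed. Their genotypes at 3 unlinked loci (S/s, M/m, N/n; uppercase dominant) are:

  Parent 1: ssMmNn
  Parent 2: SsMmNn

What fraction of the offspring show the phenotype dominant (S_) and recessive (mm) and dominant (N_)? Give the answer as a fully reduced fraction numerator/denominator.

ssMmNn gametes: sMN×2, sMn×2, smN×2, smn×2
SsMmNn gametes: SMN×1, SMn×1, SmN×1, Smn×1, sMN×1, sMn×1, smN×1, smn×1
ssMmNn×SsMmNn grid (8·8=64): SsMMNN=2 SsMMNn=4 SsMMnn=2 SsMmNN=4 SsMmNn=8 SsMmnn=4 SsmmNN=2 SsmmNn=4 Ssmmnn=2 ssMMNN=2 ssMMNn=4 ssMMnn=2 ssMmNN=4 ssMmNn=8 ssMmnn=4 ssmmNN=2 ssmmNn=4 ssmmnn=2
S_ mm N_ hits 6/64; gcd=2; 6÷2/64÷2 = 3/32

P(S_ mm N_) = 3/32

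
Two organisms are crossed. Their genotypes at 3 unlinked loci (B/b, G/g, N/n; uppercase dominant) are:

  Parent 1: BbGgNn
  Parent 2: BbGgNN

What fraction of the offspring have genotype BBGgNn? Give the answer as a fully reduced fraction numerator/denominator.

P(BBGgNn) = 1/16

BbGgNn gametes: BGN×1, BGn×1, BgN×1, Bgn×1, bGN×1, bGn×1, bgN×1, bgn×1
BbGgNN gametes: BGN×2, BgN×2, bGN×2, bgN×2
BbGgNn×BbGgNN grid (8·8=64): BBGGNN=2 BBGGNn=2 BBGgNN=4 BBGgNn=4 BBggNN=2 BBggNn=2 BbGGNN=4 BbGGNn=4 BbGgNN=8 BbGgNn=8 BbggNN=4 BbggNn=4 bbGGNN=2 bbGGNn=2 bbGgNN=4 bbGgNn=4 bbggNN=2 bbggNn=2
BBGgNn hits 4/64; gcd=4; 4÷4/64÷4 = 1/16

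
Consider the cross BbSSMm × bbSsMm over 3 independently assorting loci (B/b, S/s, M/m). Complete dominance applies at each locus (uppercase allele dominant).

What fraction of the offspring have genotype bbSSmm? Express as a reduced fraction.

P(bbSSmm) = 1/16

BbSSMm gametes: BSM×2, BSm×2, bSM×2, bSm×2
bbSsMm gametes: bSM×2, bSm×2, bsM×2, bsm×2
BbSSMm×bbSsMm grid (8·8=64): BbSSMM=4 BbSSMm=8 BbSSmm=4 BbSsMM=4 BbSsMm=8 BbSsmm=4 bbSSMM=4 bbSSMm=8 bbSSmm=4 bbSsMM=4 bbSsMm=8 bbSsmm=4
bbSSmm hits 4/64; gcd=4; 4÷4/64÷4 = 1/16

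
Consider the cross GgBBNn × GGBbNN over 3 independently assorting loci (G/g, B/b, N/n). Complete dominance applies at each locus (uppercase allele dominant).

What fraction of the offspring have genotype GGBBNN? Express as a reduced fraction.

GgBBNn gametes: GBN×2, GBn×2, gBN×2, gBn×2
GGBbNN gametes: GBN×4, GbN×4
GgBBNn×GGBbNN grid (8·8=64): GGBBNN=8 GGBBNn=8 GGBbNN=8 GGBbNn=8 GgBBNN=8 GgBBNn=8 GgBbNN=8 GgBbNn=8
GGBBNN hits 8/64; gcd=8; 8÷8/64÷8 = 1/8

P(GGBBNN) = 1/8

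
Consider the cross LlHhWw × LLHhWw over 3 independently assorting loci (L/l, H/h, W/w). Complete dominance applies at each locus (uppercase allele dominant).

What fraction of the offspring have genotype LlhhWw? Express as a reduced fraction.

P(LlhhWw) = 1/16

LlHhWw gametes: LHW×1, LHw×1, LhW×1, Lhw×1, lHW×1, lHw×1, lhW×1, lhw×1
LLHhWw gametes: LHW×2, LHw×2, LhW×2, Lhw×2
LlHhWw×LLHhWw grid (8·8=64): LLHHWW=2 LLHHWw=4 LLHHww=2 LLHhWW=4 LLHhWw=8 LLHhww=4 LLhhWW=2 LLhhWw=4 LLhhww=2 LlHHWW=2 LlHHWw=4 LlHHww=2 LlHhWW=4 LlHhWw=8 LlHhww=4 LlhhWW=2 LlhhWw=4 Llhhww=2
LlhhWw hits 4/64; gcd=4; 4÷4/64÷4 = 1/16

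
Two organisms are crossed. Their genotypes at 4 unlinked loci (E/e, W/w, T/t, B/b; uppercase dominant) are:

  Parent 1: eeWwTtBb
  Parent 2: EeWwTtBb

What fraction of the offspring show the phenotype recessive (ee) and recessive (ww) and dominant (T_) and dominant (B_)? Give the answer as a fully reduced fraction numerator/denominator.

P(ee ww T_ B_) = 9/128

eeWwTtBb gametes: eWTB×2, eWTb×2, eWtB×2, eWtb×2, ewTB×2, ewTb×2, ewtB×2, ewtb×2
EeWwTtBb gametes: EWTB×1, EWTb×1, EWtB×1, EWtb×1, EwTB×1, EwTb×1, EwtB×1, Ewtb×1, eWTB×1, eWTb×1, eWtB×1, eWtb×1, ewTB×1, ewTb×1, ewtB×1, ewtb×1
eeWwTtBb×EeWwTtBb grid (16·16=256): EeWWTTBB=2 EeWWTTBb=4 EeWWTTbb=2 EeWWTtBB=4 EeWWTtBb=8 EeWWTtbb=4 EeWWttBB=2 EeWWttBb=4 EeWWttbb=2 EeWwTTBB=4 EeWwTTBb=8 EeWwTTbb=4 EeWwTtBB=8 EeWwTtBb=16 EeWwTtbb=8 EeWwttBB=4 EeWwttBb=8 EeWwttbb=4 EewwTTBB=2 EewwTTBb=4 EewwTTbb=2 EewwTtBB=4 EewwTtBb=8 EewwTtbb=4 EewwttBB=2 EewwttBb=4 Eewwttbb=2 eeWWTTBB=2 eeWWTTBb=4 eeWWTTbb=2 eeWWTtBB=4 eeWWTtBb=8 eeWWTtbb=4 eeWWttBB=2 eeWWttBb=4 eeWWttbb=2 eeWwTTBB=4 eeWwTTBb=8 eeWwTTbb=4 eeWwTtBB=8 eeWwTtBb=16 eeWwTtbb=8 eeWwttBB=4 eeWwttBb=8 eeWwttbb=4 eewwTTBB=2 eewwTTBb=4 eewwTTbb=2 eewwTtBB=4 eewwTtBb=8 eewwTtbb=4 eewwttBB=2 eewwttBb=4 eewwttbb=2
ee ww T_ B_ hits 18/256; gcd=2; 18÷2/256÷2 = 9/128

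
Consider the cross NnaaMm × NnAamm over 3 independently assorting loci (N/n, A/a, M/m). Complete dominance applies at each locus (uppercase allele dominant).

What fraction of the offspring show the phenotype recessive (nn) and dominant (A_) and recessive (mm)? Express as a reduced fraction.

NnaaMm gametes: NaM×2, Nam×2, naM×2, nam×2
NnAamm gametes: NAm×2, Nam×2, nAm×2, nam×2
NnaaMm×NnAamm grid (8·8=64): NNAaMm=4 NNAamm=4 NNaaMm=4 NNaamm=4 NnAaMm=8 NnAamm=8 NnaaMm=8 Nnaamm=8 nnAaMm=4 nnAamm=4 nnaaMm=4 nnaamm=4
nn A_ mm hits 4/64; gcd=4; 4÷4/64÷4 = 1/16

P(nn A_ mm) = 1/16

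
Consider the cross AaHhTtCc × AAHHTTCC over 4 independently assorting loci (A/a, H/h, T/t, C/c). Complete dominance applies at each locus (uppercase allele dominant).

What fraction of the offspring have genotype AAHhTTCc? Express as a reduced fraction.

AaHhTtCc gametes: AHTC×1, AHTc×1, AHtC×1, AHtc×1, AhTC×1, AhTc×1, AhtC×1, Ahtc×1, aHTC×1, aHTc×1, aHtC×1, aHtc×1, ahTC×1, ahTc×1, ahtC×1, ahtc×1
AAHHTTCC gametes: AHTC×16
AaHhTtCc×AAHHTTCC grid (16·16=256): AAHHTTCC=16 AAHHTTCc=16 AAHHTtCC=16 AAHHTtCc=16 AAHhTTCC=16 AAHhTTCc=16 AAHhTtCC=16 AAHhTtCc=16 AaHHTTCC=16 AaHHTTCc=16 AaHHTtCC=16 AaHHTtCc=16 AaHhTTCC=16 AaHhTTCc=16 AaHhTtCC=16 AaHhTtCc=16
AAHhTTCc hits 16/256; gcd=16; 16÷16/256÷16 = 1/16

P(AAHhTTCc) = 1/16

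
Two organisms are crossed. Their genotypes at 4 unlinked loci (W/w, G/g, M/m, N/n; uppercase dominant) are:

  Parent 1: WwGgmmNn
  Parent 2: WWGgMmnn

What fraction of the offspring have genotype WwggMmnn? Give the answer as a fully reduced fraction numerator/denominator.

P(WwggMmnn) = 1/32

WwGgmmNn gametes: WGmN×2, WGmn×2, WgmN×2, Wgmn×2, wGmN×2, wGmn×2, wgmN×2, wgmn×2
WWGgMmnn gametes: WGMn×4, WGmn×4, WgMn×4, Wgmn×4
WwGgmmNn×WWGgMmnn grid (16·16=256): WWGGMmNn=8 WWGGMmnn=8 WWGGmmNn=8 WWGGmmnn=8 WWGgMmNn=16 WWGgMmnn=16 WWGgmmNn=16 WWGgmmnn=16 WWggMmNn=8 WWggMmnn=8 WWggmmNn=8 WWggmmnn=8 WwGGMmNn=8 WwGGMmnn=8 WwGGmmNn=8 WwGGmmnn=8 WwGgMmNn=16 WwGgMmnn=16 WwGgmmNn=16 WwGgmmnn=16 WwggMmNn=8 WwggMmnn=8 WwggmmNn=8 Wwggmmnn=8
WwggMmnn hits 8/256; gcd=8; 8÷8/256÷8 = 1/32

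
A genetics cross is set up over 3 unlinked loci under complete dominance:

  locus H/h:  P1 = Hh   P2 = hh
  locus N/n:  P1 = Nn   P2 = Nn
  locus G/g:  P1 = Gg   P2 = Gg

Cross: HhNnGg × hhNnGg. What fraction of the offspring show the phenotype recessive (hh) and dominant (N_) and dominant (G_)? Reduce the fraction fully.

HhNnGg gametes: HNG×1, HNg×1, HnG×1, Hng×1, hNG×1, hNg×1, hnG×1, hng×1
hhNnGg gametes: hNG×2, hNg×2, hnG×2, hng×2
HhNnGg×hhNnGg grid (8·8=64): HhNNGG=2 HhNNGg=4 HhNNgg=2 HhNnGG=4 HhNnGg=8 HhNngg=4 HhnnGG=2 HhnnGg=4 Hhnngg=2 hhNNGG=2 hhNNGg=4 hhNNgg=2 hhNnGG=4 hhNnGg=8 hhNngg=4 hhnnGG=2 hhnnGg=4 hhnngg=2
hh N_ G_ hits 18/64; gcd=2; 18÷2/64÷2 = 9/32

P(hh N_ G_) = 9/32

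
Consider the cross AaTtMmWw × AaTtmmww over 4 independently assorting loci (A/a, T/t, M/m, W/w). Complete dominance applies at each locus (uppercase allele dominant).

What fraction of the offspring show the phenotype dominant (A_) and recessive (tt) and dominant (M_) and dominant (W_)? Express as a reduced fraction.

P(A_ tt M_ W_) = 3/64

AaTtMmWw gametes: ATMW×1, ATMw×1, ATmW×1, ATmw×1, AtMW×1, AtMw×1, AtmW×1, Atmw×1, aTMW×1, aTMw×1, aTmW×1, aTmw×1, atMW×1, atMw×1, atmW×1, atmw×1
AaTtmmww gametes: ATmw×4, Atmw×4, aTmw×4, atmw×4
AaTtMmWw×AaTtmmww grid (16·16=256): AATTMmWw=4 AATTMmww=4 AATTmmWw=4 AATTmmww=4 AATtMmWw=8 AATtMmww=8 AATtmmWw=8 AATtmmww=8 AAttMmWw=4 AAttMmww=4 AAttmmWw=4 AAttmmww=4 AaTTMmWw=8 AaTTMmww=8 AaTTmmWw=8 AaTTmmww=8 AaTtMmWw=16 AaTtMmww=16 AaTtmmWw=16 AaTtmmww=16 AattMmWw=8 AattMmww=8 AattmmWw=8 Aattmmww=8 aaTTMmWw=4 aaTTMmww=4 aaTTmmWw=4 aaTTmmww=4 aaTtMmWw=8 aaTtMmww=8 aaTtmmWw=8 aaTtmmww=8 aattMmWw=4 aattMmww=4 aattmmWw=4 aattmmww=4
A_ tt M_ W_ hits 12/256; gcd=4; 12÷4/256÷4 = 3/64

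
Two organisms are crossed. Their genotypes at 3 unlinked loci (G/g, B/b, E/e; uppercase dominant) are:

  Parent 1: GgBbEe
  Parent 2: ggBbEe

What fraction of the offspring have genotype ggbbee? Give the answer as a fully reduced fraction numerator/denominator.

P(ggbbee) = 1/32

GgBbEe gametes: GBE×1, GBe×1, GbE×1, Gbe×1, gBE×1, gBe×1, gbE×1, gbe×1
ggBbEe gametes: gBE×2, gBe×2, gbE×2, gbe×2
GgBbEe×ggBbEe grid (8·8=64): GgBBEE=2 GgBBEe=4 GgBBee=2 GgBbEE=4 GgBbEe=8 GgBbee=4 GgbbEE=2 GgbbEe=4 Ggbbee=2 ggBBEE=2 ggBBEe=4 ggBBee=2 ggBbEE=4 ggBbEe=8 ggBbee=4 ggbbEE=2 ggbbEe=4 ggbbee=2
ggbbee hits 2/64; gcd=2; 2÷2/64÷2 = 1/32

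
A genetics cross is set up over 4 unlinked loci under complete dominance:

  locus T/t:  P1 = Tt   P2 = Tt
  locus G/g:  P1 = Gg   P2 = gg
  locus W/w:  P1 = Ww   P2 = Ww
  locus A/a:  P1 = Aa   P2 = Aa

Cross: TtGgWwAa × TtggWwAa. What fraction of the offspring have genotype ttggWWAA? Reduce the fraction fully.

TtGgWwAa gametes: TGWA×1, TGWa×1, TGwA×1, TGwa×1, TgWA×1, TgWa×1, TgwA×1, Tgwa×1, tGWA×1, tGWa×1, tGwA×1, tGwa×1, tgWA×1, tgWa×1, tgwA×1, tgwa×1
TtggWwAa gametes: TgWA×2, TgWa×2, TgwA×2, Tgwa×2, tgWA×2, tgWa×2, tgwA×2, tgwa×2
TtGgWwAa×TtggWwAa grid (16·16=256): TTGgWWAA=2 TTGgWWAa=4 TTGgWWaa=2 TTGgWwAA=4 TTGgWwAa=8 TTGgWwaa=4 TTGgwwAA=2 TTGgwwAa=4 TTGgwwaa=2 TTggWWAA=2 TTggWWAa=4 TTggWWaa=2 TTggWwAA=4 TTggWwAa=8 TTggWwaa=4 TTggwwAA=2 TTggwwAa=4 TTggwwaa=2 TtGgWWAA=4 TtGgWWAa=8 TtGgWWaa=4 TtGgWwAA=8 TtGgWwAa=16 TtGgWwaa=8 TtGgwwAA=4 TtGgwwAa=8 TtGgwwaa=4 TtggWWAA=4 TtggWWAa=8 TtggWWaa=4 TtggWwAA=8 TtggWwAa=16 TtggWwaa=8 TtggwwAA=4 TtggwwAa=8 Ttggwwaa=4 ttGgWWAA=2 ttGgWWAa=4 ttGgWWaa=2 ttGgWwAA=4 ttGgWwAa=8 ttGgWwaa=4 ttGgwwAA=2 ttGgwwAa=4 ttGgwwaa=2 ttggWWAA=2 ttggWWAa=4 ttggWWaa=2 ttggWwAA=4 ttggWwAa=8 ttggWwaa=4 ttggwwAA=2 ttggwwAa=4 ttggwwaa=2
ttggWWAA hits 2/256; gcd=2; 2÷2/256÷2 = 1/128

P(ttggWWAA) = 1/128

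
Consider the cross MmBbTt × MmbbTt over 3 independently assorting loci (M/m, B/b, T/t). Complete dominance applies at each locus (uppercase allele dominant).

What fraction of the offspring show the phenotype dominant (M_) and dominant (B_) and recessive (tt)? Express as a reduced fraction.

MmBbTt gametes: MBT×1, MBt×1, MbT×1, Mbt×1, mBT×1, mBt×1, mbT×1, mbt×1
MmbbTt gametes: MbT×2, Mbt×2, mbT×2, mbt×2
MmBbTt×MmbbTt grid (8·8=64): MMBbTT=2 MMBbTt=4 MMBbtt=2 MMbbTT=2 MMbbTt=4 MMbbtt=2 MmBbTT=4 MmBbTt=8 MmBbtt=4 MmbbTT=4 MmbbTt=8 Mmbbtt=4 mmBbTT=2 mmBbTt=4 mmBbtt=2 mmbbTT=2 mmbbTt=4 mmbbtt=2
M_ B_ tt hits 6/64; gcd=2; 6÷2/64÷2 = 3/32

P(M_ B_ tt) = 3/32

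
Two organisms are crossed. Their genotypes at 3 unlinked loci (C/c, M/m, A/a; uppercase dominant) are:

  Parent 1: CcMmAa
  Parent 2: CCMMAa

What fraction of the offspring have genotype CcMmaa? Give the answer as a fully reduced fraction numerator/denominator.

CcMmAa gametes: CMA×1, CMa×1, CmA×1, Cma×1, cMA×1, cMa×1, cmA×1, cma×1
CCMMAa gametes: CMA×4, CMa×4
CcMmAa×CCMMAa grid (8·8=64): CCMMAA=4 CCMMAa=8 CCMMaa=4 CCMmAA=4 CCMmAa=8 CCMmaa=4 CcMMAA=4 CcMMAa=8 CcMMaa=4 CcMmAA=4 CcMmAa=8 CcMmaa=4
CcMmaa hits 4/64; gcd=4; 4÷4/64÷4 = 1/16

P(CcMmaa) = 1/16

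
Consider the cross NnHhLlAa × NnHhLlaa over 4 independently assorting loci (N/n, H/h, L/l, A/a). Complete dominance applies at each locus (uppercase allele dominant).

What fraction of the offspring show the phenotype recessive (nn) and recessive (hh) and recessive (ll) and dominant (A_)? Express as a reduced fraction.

P(nn hh ll A_) = 1/128

NnHhLlAa gametes: NHLA×1, NHLa×1, NHlA×1, NHla×1, NhLA×1, NhLa×1, NhlA×1, Nhla×1, nHLA×1, nHLa×1, nHlA×1, nHla×1, nhLA×1, nhLa×1, nhlA×1, nhla×1
NnHhLlaa gametes: NHLa×2, NHla×2, NhLa×2, Nhla×2, nHLa×2, nHla×2, nhLa×2, nhla×2
NnHhLlAa×NnHhLlaa grid (16·16=256): NNHHLLAa=2 NNHHLLaa=2 NNHHLlAa=4 NNHHLlaa=4 NNHHllAa=2 NNHHllaa=2 NNHhLLAa=4 NNHhLLaa=4 NNHhLlAa=8 NNHhLlaa=8 NNHhllAa=4 NNHhllaa=4 NNhhLLAa=2 NNhhLLaa=2 NNhhLlAa=4 NNhhLlaa=4 NNhhllAa=2 NNhhllaa=2 NnHHLLAa=4 NnHHLLaa=4 NnHHLlAa=8 NnHHLlaa=8 NnHHllAa=4 NnHHllaa=4 NnHhLLAa=8 NnHhLLaa=8 NnHhLlAa=16 NnHhLlaa=16 NnHhllAa=8 NnHhllaa=8 NnhhLLAa=4 NnhhLLaa=4 NnhhLlAa=8 NnhhLlaa=8 NnhhllAa=4 Nnhhllaa=4 nnHHLLAa=2 nnHHLLaa=2 nnHHLlAa=4 nnHHLlaa=4 nnHHllAa=2 nnHHllaa=2 nnHhLLAa=4 nnHhLLaa=4 nnHhLlAa=8 nnHhLlaa=8 nnHhllAa=4 nnHhllaa=4 nnhhLLAa=2 nnhhLLaa=2 nnhhLlAa=4 nnhhLlaa=4 nnhhllAa=2 nnhhllaa=2
nn hh ll A_ hits 2/256; gcd=2; 2÷2/256÷2 = 1/128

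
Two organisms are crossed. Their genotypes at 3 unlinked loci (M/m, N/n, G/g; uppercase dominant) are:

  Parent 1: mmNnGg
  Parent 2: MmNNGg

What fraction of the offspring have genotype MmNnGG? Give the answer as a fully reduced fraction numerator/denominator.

P(MmNnGG) = 1/16

mmNnGg gametes: mNG×2, mNg×2, mnG×2, mng×2
MmNNGg gametes: MNG×2, MNg×2, mNG×2, mNg×2
mmNnGg×MmNNGg grid (8·8=64): MmNNGG=4 MmNNGg=8 MmNNgg=4 MmNnGG=4 MmNnGg=8 MmNngg=4 mmNNGG=4 mmNNGg=8 mmNNgg=4 mmNnGG=4 mmNnGg=8 mmNngg=4
MmNnGG hits 4/64; gcd=4; 4÷4/64÷4 = 1/16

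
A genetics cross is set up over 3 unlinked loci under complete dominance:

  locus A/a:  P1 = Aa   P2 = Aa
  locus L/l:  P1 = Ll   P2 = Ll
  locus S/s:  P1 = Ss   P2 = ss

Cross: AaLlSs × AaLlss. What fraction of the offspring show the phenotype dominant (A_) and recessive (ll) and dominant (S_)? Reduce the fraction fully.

AaLlSs gametes: ALS×1, ALs×1, AlS×1, Als×1, aLS×1, aLs×1, alS×1, als×1
AaLlss gametes: ALs×2, Als×2, aLs×2, als×2
AaLlSs×AaLlss grid (8·8=64): AALLSs=2 AALLss=2 AALlSs=4 AALlss=4 AAllSs=2 AAllss=2 AaLLSs=4 AaLLss=4 AaLlSs=8 AaLlss=8 AallSs=4 Aallss=4 aaLLSs=2 aaLLss=2 aaLlSs=4 aaLlss=4 aallSs=2 aallss=2
A_ ll S_ hits 6/64; gcd=2; 6÷2/64÷2 = 3/32

P(A_ ll S_) = 3/32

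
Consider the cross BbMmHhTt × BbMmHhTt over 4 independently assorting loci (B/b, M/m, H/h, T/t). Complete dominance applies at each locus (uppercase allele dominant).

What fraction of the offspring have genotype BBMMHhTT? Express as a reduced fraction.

P(BBMMHhTT) = 1/128

BbMmHhTt gametes: BMHT×1, BMHt×1, BMhT×1, BMht×1, BmHT×1, BmHt×1, BmhT×1, Bmht×1, bMHT×1, bMHt×1, bMhT×1, bMht×1, bmHT×1, bmHt×1, bmhT×1, bmht×1
BbMmHhTt gametes: BMHT×1, BMHt×1, BMhT×1, BMht×1, BmHT×1, BmHt×1, BmhT×1, Bmht×1, bMHT×1, bMHt×1, bMhT×1, bMht×1, bmHT×1, bmHt×1, bmhT×1, bmht×1
BbMmHhTt×BbMmHhTt grid (16·16=256): BBMMHHTT=1 BBMMHHTt=2 BBMMHHtt=1 BBMMHhTT=2 BBMMHhTt=4 BBMMHhtt=2 BBMMhhTT=1 BBMMhhTt=2 BBMMhhtt=1 BBMmHHTT=2 BBMmHHTt=4 BBMmHHtt=2 BBMmHhTT=4 BBMmHhTt=8 BBMmHhtt=4 BBMmhhTT=2 BBMmhhTt=4 BBMmhhtt=2 BBmmHHTT=1 BBmmHHTt=2 BBmmHHtt=1 BBmmHhTT=2 BBmmHhTt=4 BBmmHhtt=2 BBmmhhTT=1 BBmmhhTt=2 BBmmhhtt=1 BbMMHHTT=2 BbMMHHTt=4 BbMMHHtt=2 BbMMHhTT=4 BbMMHhTt=8 BbMMHhtt=4 BbMMhhTT=2 BbMMhhTt=4 BbMMhhtt=2 BbMmHHTT=4 BbMmHHTt=8 BbMmHHtt=4 BbMmHhTT=8 BbMmHhTt=16 BbMmHhtt=8 BbMmhhTT=4 BbMmhhTt=8 BbMmhhtt=4 BbmmHHTT=2 BbmmHHTt=4 BbmmHHtt=2 BbmmHhTT=4 BbmmHhTt=8 BbmmHhtt=4 BbmmhhTT=2 BbmmhhTt=4 Bbmmhhtt=2 bbMMHHTT=1 bbMMHHTt=2 bbMMHHtt=1 bbMMHhTT=2 bbMMHhTt=4 bbMMHhtt=2 bbMMhhTT=1 bbMMhhTt=2 bbMMhhtt=1 bbMmHHTT=2 bbMmHHTt=4 bbMmHHtt=2 bbMmHhTT=4 bbMmHhTt=8 bbMmHhtt=4 bbMmhhTT=2 bbMmhhTt=4 bbMmhhtt=2 bbmmHHTT=1 bbmmHHTt=2 bbmmHHtt=1 bbmmHhTT=2 bbmmHhTt=4 bbmmHhtt=2 bbmmhhTT=1 bbmmhhTt=2 bbmmhhtt=1
BBMMHhTT hits 2/256; gcd=2; 2÷2/256÷2 = 1/128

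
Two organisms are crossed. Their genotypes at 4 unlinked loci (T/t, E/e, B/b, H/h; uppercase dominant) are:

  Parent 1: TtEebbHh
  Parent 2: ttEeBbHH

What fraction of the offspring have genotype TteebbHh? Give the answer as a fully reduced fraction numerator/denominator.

P(TteebbHh) = 1/32

TtEebbHh gametes: TEbH×2, TEbh×2, TebH×2, Tebh×2, tEbH×2, tEbh×2, tebH×2, tebh×2
ttEeBbHH gametes: tEBH×4, tEbH×4, teBH×4, tebH×4
TtEebbHh×ttEeBbHH grid (16·16=256): TtEEBbHH=8 TtEEBbHh=8 TtEEbbHH=8 TtEEbbHh=8 TtEeBbHH=16 TtEeBbHh=16 TtEebbHH=16 TtEebbHh=16 TteeBbHH=8 TteeBbHh=8 TteebbHH=8 TteebbHh=8 ttEEBbHH=8 ttEEBbHh=8 ttEEbbHH=8 ttEEbbHh=8 ttEeBbHH=16 ttEeBbHh=16 ttEebbHH=16 ttEebbHh=16 tteeBbHH=8 tteeBbHh=8 tteebbHH=8 tteebbHh=8
TteebbHh hits 8/256; gcd=8; 8÷8/256÷8 = 1/32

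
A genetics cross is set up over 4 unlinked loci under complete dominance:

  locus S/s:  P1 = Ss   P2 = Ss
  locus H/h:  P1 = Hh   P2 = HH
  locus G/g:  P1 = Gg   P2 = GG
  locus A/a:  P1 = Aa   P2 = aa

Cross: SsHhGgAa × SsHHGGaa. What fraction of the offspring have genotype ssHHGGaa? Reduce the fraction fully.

SsHhGgAa gametes: SHGA×1, SHGa×1, SHgA×1, SHga×1, ShGA×1, ShGa×1, ShgA×1, Shga×1, sHGA×1, sHGa×1, sHgA×1, sHga×1, shGA×1, shGa×1, shgA×1, shga×1
SsHHGGaa gametes: SHGa×8, sHGa×8
SsHhGgAa×SsHHGGaa grid (16·16=256): SSHHGGAa=8 SSHHGGaa=8 SSHHGgAa=8 SSHHGgaa=8 SSHhGGAa=8 SSHhGGaa=8 SSHhGgAa=8 SSHhGgaa=8 SsHHGGAa=16 SsHHGGaa=16 SsHHGgAa=16 SsHHGgaa=16 SsHhGGAa=16 SsHhGGaa=16 SsHhGgAa=16 SsHhGgaa=16 ssHHGGAa=8 ssHHGGaa=8 ssHHGgAa=8 ssHHGgaa=8 ssHhGGAa=8 ssHhGGaa=8 ssHhGgAa=8 ssHhGgaa=8
ssHHGGaa hits 8/256; gcd=8; 8÷8/256÷8 = 1/32

P(ssHHGGaa) = 1/32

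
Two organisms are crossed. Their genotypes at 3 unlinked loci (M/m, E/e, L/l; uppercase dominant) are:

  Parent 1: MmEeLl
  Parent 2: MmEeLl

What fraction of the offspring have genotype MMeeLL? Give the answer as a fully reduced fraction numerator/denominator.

MmEeLl gametes: MEL×1, MEl×1, MeL×1, Mel×1, mEL×1, mEl×1, meL×1, mel×1
MmEeLl gametes: MEL×1, MEl×1, MeL×1, Mel×1, mEL×1, mEl×1, meL×1, mel×1
MmEeLl×MmEeLl grid (8·8=64): MMEELL=1 MMEELl=2 MMEEll=1 MMEeLL=2 MMEeLl=4 MMEell=2 MMeeLL=1 MMeeLl=2 MMeell=1 MmEELL=2 MmEELl=4 MmEEll=2 MmEeLL=4 MmEeLl=8 MmEell=4 MmeeLL=2 MmeeLl=4 Mmeell=2 mmEELL=1 mmEELl=2 mmEEll=1 mmEeLL=2 mmEeLl=4 mmEell=2 mmeeLL=1 mmeeLl=2 mmeell=1
MMeeLL hits 1/64; gcd=1; 1÷1/64÷1 = 1/64

P(MMeeLL) = 1/64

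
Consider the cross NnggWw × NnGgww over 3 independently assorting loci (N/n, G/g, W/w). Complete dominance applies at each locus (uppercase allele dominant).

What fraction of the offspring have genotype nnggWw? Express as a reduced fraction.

NnggWw gametes: NgW×2, Ngw×2, ngW×2, ngw×2
NnGgww gametes: NGw×2, Ngw×2, nGw×2, ngw×2
NnggWw×NnGgww grid (8·8=64): NNGgWw=4 NNGgww=4 NNggWw=4 NNggww=4 NnGgWw=8 NnGgww=8 NnggWw=8 Nnggww=8 nnGgWw=4 nnGgww=4 nnggWw=4 nnggww=4
nnggWw hits 4/64; gcd=4; 4÷4/64÷4 = 1/16

P(nnggWw) = 1/16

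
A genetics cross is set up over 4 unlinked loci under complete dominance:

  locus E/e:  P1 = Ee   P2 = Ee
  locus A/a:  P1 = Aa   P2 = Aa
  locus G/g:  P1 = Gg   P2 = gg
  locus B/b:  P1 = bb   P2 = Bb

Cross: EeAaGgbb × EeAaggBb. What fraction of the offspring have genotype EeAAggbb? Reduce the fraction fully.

EeAaGgbb gametes: EAGb×2, EAgb×2, EaGb×2, Eagb×2, eAGb×2, eAgb×2, eaGb×2, eagb×2
EeAaggBb gametes: EAgB×2, EAgb×2, EagB×2, Eagb×2, eAgB×2, eAgb×2, eagB×2, eagb×2
EeAaGgbb×EeAaggBb grid (16·16=256): EEAAGgBb=4 EEAAGgbb=4 EEAAggBb=4 EEAAggbb=4 EEAaGgBb=8 EEAaGgbb=8 EEAaggBb=8 EEAaggbb=8 EEaaGgBb=4 EEaaGgbb=4 EEaaggBb=4 EEaaggbb=4 EeAAGgBb=8 EeAAGgbb=8 EeAAggBb=8 EeAAggbb=8 EeAaGgBb=16 EeAaGgbb=16 EeAaggBb=16 EeAaggbb=16 EeaaGgBb=8 EeaaGgbb=8 EeaaggBb=8 Eeaaggbb=8 eeAAGgBb=4 eeAAGgbb=4 eeAAggBb=4 eeAAggbb=4 eeAaGgBb=8 eeAaGgbb=8 eeAaggBb=8 eeAaggbb=8 eeaaGgBb=4 eeaaGgbb=4 eeaaggBb=4 eeaaggbb=4
EeAAggbb hits 8/256; gcd=8; 8÷8/256÷8 = 1/32

P(EeAAggbb) = 1/32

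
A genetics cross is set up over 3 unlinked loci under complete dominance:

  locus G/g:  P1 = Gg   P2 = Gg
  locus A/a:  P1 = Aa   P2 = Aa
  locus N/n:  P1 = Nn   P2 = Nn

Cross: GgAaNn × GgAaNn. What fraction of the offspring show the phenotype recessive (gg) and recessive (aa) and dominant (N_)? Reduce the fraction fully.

P(gg aa N_) = 3/64

GgAaNn gametes: GAN×1, GAn×1, GaN×1, Gan×1, gAN×1, gAn×1, gaN×1, gan×1
GgAaNn gametes: GAN×1, GAn×1, GaN×1, Gan×1, gAN×1, gAn×1, gaN×1, gan×1
GgAaNn×GgAaNn grid (8·8=64): GGAANN=1 GGAANn=2 GGAAnn=1 GGAaNN=2 GGAaNn=4 GGAann=2 GGaaNN=1 GGaaNn=2 GGaann=1 GgAANN=2 GgAANn=4 GgAAnn=2 GgAaNN=4 GgAaNn=8 GgAann=4 GgaaNN=2 GgaaNn=4 Ggaann=2 ggAANN=1 ggAANn=2 ggAAnn=1 ggAaNN=2 ggAaNn=4 ggAann=2 ggaaNN=1 ggaaNn=2 ggaann=1
gg aa N_ hits 3/64; gcd=1; 3÷1/64÷1 = 3/64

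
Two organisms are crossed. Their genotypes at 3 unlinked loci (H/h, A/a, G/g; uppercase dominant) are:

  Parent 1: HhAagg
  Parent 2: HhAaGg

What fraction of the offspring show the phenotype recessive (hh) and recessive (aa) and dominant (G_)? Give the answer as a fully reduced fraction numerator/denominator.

HhAagg gametes: HAg×2, Hag×2, hAg×2, hag×2
HhAaGg gametes: HAG×1, HAg×1, HaG×1, Hag×1, hAG×1, hAg×1, haG×1, hag×1
HhAagg×HhAaGg grid (8·8=64): HHAAGg=2 HHAAgg=2 HHAaGg=4 HHAagg=4 HHaaGg=2 HHaagg=2 HhAAGg=4 HhAAgg=4 HhAaGg=8 HhAagg=8 HhaaGg=4 Hhaagg=4 hhAAGg=2 hhAAgg=2 hhAaGg=4 hhAagg=4 hhaaGg=2 hhaagg=2
hh aa G_ hits 2/64; gcd=2; 2÷2/64÷2 = 1/32

P(hh aa G_) = 1/32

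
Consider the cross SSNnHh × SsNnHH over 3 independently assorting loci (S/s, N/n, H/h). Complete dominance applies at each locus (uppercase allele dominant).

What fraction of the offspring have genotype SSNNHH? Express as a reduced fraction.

P(SSNNHH) = 1/16

SSNnHh gametes: SNH×2, SNh×2, SnH×2, Snh×2
SsNnHH gametes: SNH×2, SnH×2, sNH×2, snH×2
SSNnHh×SsNnHH grid (8·8=64): SSNNHH=4 SSNNHh=4 SSNnHH=8 SSNnHh=8 SSnnHH=4 SSnnHh=4 SsNNHH=4 SsNNHh=4 SsNnHH=8 SsNnHh=8 SsnnHH=4 SsnnHh=4
SSNNHH hits 4/64; gcd=4; 4÷4/64÷4 = 1/16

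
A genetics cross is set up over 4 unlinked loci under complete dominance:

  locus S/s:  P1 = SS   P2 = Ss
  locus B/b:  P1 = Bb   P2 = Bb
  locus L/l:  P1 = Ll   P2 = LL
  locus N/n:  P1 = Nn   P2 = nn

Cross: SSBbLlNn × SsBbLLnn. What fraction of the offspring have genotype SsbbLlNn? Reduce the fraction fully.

P(SsbbLlNn) = 1/32

SSBbLlNn gametes: SBLN×2, SBLn×2, SBlN×2, SBln×2, SbLN×2, SbLn×2, SblN×2, Sbln×2
SsBbLLnn gametes: SBLn×4, SbLn×4, sBLn×4, sbLn×4
SSBbLlNn×SsBbLLnn grid (16·16=256): SSBBLLNn=8 SSBBLLnn=8 SSBBLlNn=8 SSBBLlnn=8 SSBbLLNn=16 SSBbLLnn=16 SSBbLlNn=16 SSBbLlnn=16 SSbbLLNn=8 SSbbLLnn=8 SSbbLlNn=8 SSbbLlnn=8 SsBBLLNn=8 SsBBLLnn=8 SsBBLlNn=8 SsBBLlnn=8 SsBbLLNn=16 SsBbLLnn=16 SsBbLlNn=16 SsBbLlnn=16 SsbbLLNn=8 SsbbLLnn=8 SsbbLlNn=8 SsbbLlnn=8
SsbbLlNn hits 8/256; gcd=8; 8÷8/256÷8 = 1/32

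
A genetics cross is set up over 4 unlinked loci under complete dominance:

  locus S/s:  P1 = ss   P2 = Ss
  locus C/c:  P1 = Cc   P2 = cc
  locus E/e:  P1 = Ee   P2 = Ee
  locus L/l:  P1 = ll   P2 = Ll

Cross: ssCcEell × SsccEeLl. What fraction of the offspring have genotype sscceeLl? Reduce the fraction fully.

ssCcEell gametes: sCEl×4, sCel×4, scEl×4, scel×4
SsccEeLl gametes: ScEL×2, ScEl×2, SceL×2, Scel×2, scEL×2, scEl×2, sceL×2, scel×2
ssCcEell×SsccEeLl grid (16·16=256): SsCcEELl=8 SsCcEEll=8 SsCcEeLl=16 SsCcEell=16 SsCceeLl=8 SsCceell=8 SsccEELl=8 SsccEEll=8 SsccEeLl=16 SsccEell=16 SscceeLl=8 Sscceell=8 ssCcEELl=8 ssCcEEll=8 ssCcEeLl=16 ssCcEell=16 ssCceeLl=8 ssCceell=8 ssccEELl=8 ssccEEll=8 ssccEeLl=16 ssccEell=16 sscceeLl=8 sscceell=8
sscceeLl hits 8/256; gcd=8; 8÷8/256÷8 = 1/32

P(sscceeLl) = 1/32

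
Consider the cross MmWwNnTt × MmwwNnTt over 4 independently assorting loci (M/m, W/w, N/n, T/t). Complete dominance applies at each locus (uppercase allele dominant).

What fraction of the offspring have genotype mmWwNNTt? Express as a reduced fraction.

P(mmWwNNTt) = 1/64

MmWwNnTt gametes: MWNT×1, MWNt×1, MWnT×1, MWnt×1, MwNT×1, MwNt×1, MwnT×1, Mwnt×1, mWNT×1, mWNt×1, mWnT×1, mWnt×1, mwNT×1, mwNt×1, mwnT×1, mwnt×1
MmwwNnTt gametes: MwNT×2, MwNt×2, MwnT×2, Mwnt×2, mwNT×2, mwNt×2, mwnT×2, mwnt×2
MmWwNnTt×MmwwNnTt grid (16·16=256): MMWwNNTT=2 MMWwNNTt=4 MMWwNNtt=2 MMWwNnTT=4 MMWwNnTt=8 MMWwNntt=4 MMWwnnTT=2 MMWwnnTt=4 MMWwnntt=2 MMwwNNTT=2 MMwwNNTt=4 MMwwNNtt=2 MMwwNnTT=4 MMwwNnTt=8 MMwwNntt=4 MMwwnnTT=2 MMwwnnTt=4 MMwwnntt=2 MmWwNNTT=4 MmWwNNTt=8 MmWwNNtt=4 MmWwNnTT=8 MmWwNnTt=16 MmWwNntt=8 MmWwnnTT=4 MmWwnnTt=8 MmWwnntt=4 MmwwNNTT=4 MmwwNNTt=8 MmwwNNtt=4 MmwwNnTT=8 MmwwNnTt=16 MmwwNntt=8 MmwwnnTT=4 MmwwnnTt=8 Mmwwnntt=4 mmWwNNTT=2 mmWwNNTt=4 mmWwNNtt=2 mmWwNnTT=4 mmWwNnTt=8 mmWwNntt=4 mmWwnnTT=2 mmWwnnTt=4 mmWwnntt=2 mmwwNNTT=2 mmwwNNTt=4 mmwwNNtt=2 mmwwNnTT=4 mmwwNnTt=8 mmwwNntt=4 mmwwnnTT=2 mmwwnnTt=4 mmwwnntt=2
mmWwNNTt hits 4/256; gcd=4; 4÷4/256÷4 = 1/64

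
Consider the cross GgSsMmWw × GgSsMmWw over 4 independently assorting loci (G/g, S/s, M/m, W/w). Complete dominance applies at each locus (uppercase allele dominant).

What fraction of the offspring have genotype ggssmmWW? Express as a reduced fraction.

GgSsMmWw gametes: GSMW×1, GSMw×1, GSmW×1, GSmw×1, GsMW×1, GsMw×1, GsmW×1, Gsmw×1, gSMW×1, gSMw×1, gSmW×1, gSmw×1, gsMW×1, gsMw×1, gsmW×1, gsmw×1
GgSsMmWw gametes: GSMW×1, GSMw×1, GSmW×1, GSmw×1, GsMW×1, GsMw×1, GsmW×1, Gsmw×1, gSMW×1, gSMw×1, gSmW×1, gSmw×1, gsMW×1, gsMw×1, gsmW×1, gsmw×1
GgSsMmWw×GgSsMmWw grid (16·16=256): GGSSMMWW=1 GGSSMMWw=2 GGSSMMww=1 GGSSMmWW=2 GGSSMmWw=4 GGSSMmww=2 GGSSmmWW=1 GGSSmmWw=2 GGSSmmww=1 GGSsMMWW=2 GGSsMMWw=4 GGSsMMww=2 GGSsMmWW=4 GGSsMmWw=8 GGSsMmww=4 GGSsmmWW=2 GGSsmmWw=4 GGSsmmww=2 GGssMMWW=1 GGssMMWw=2 GGssMMww=1 GGssMmWW=2 GGssMmWw=4 GGssMmww=2 GGssmmWW=1 GGssmmWw=2 GGssmmww=1 GgSSMMWW=2 GgSSMMWw=4 GgSSMMww=2 GgSSMmWW=4 GgSSMmWw=8 GgSSMmww=4 GgSSmmWW=2 GgSSmmWw=4 GgSSmmww=2 GgSsMMWW=4 GgSsMMWw=8 GgSsMMww=4 GgSsMmWW=8 GgSsMmWw=16 GgSsMmww=8 GgSsmmWW=4 GgSsmmWw=8 GgSsmmww=4 GgssMMWW=2 GgssMMWw=4 GgssMMww=2 GgssMmWW=4 GgssMmWw=8 GgssMmww=4 GgssmmWW=2 GgssmmWw=4 Ggssmmww=2 ggSSMMWW=1 ggSSMMWw=2 ggSSMMww=1 ggSSMmWW=2 ggSSMmWw=4 ggSSMmww=2 ggSSmmWW=1 ggSSmmWw=2 ggSSmmww=1 ggSsMMWW=2 ggSsMMWw=4 ggSsMMww=2 ggSsMmWW=4 ggSsMmWw=8 ggSsMmww=4 ggSsmmWW=2 ggSsmmWw=4 ggSsmmww=2 ggssMMWW=1 ggssMMWw=2 ggssMMww=1 ggssMmWW=2 ggssMmWw=4 ggssMmww=2 ggssmmWW=1 ggssmmWw=2 ggssmmww=1
ggssmmWW hits 1/256; gcd=1; 1÷1/256÷1 = 1/256

P(ggssmmWW) = 1/256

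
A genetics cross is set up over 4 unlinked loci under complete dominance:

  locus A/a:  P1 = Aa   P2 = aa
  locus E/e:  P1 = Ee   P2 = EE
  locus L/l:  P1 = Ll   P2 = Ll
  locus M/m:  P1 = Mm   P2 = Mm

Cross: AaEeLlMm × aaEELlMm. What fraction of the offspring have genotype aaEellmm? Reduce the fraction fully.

AaEeLlMm gametes: AELM×1, AELm×1, AElM×1, AElm×1, AeLM×1, AeLm×1, AelM×1, Aelm×1, aELM×1, aELm×1, aElM×1, aElm×1, aeLM×1, aeLm×1, aelM×1, aelm×1
aaEELlMm gametes: aELM×4, aELm×4, aElM×4, aElm×4
AaEeLlMm×aaEELlMm grid (16·16=256): AaEELLMM=4 AaEELLMm=8 AaEELLmm=4 AaEELlMM=8 AaEELlMm=16 AaEELlmm=8 AaEEllMM=4 AaEEllMm=8 AaEEllmm=4 AaEeLLMM=4 AaEeLLMm=8 AaEeLLmm=4 AaEeLlMM=8 AaEeLlMm=16 AaEeLlmm=8 AaEellMM=4 AaEellMm=8 AaEellmm=4 aaEELLMM=4 aaEELLMm=8 aaEELLmm=4 aaEELlMM=8 aaEELlMm=16 aaEELlmm=8 aaEEllMM=4 aaEEllMm=8 aaEEllmm=4 aaEeLLMM=4 aaEeLLMm=8 aaEeLLmm=4 aaEeLlMM=8 aaEeLlMm=16 aaEeLlmm=8 aaEellMM=4 aaEellMm=8 aaEellmm=4
aaEellmm hits 4/256; gcd=4; 4÷4/256÷4 = 1/64

P(aaEellmm) = 1/64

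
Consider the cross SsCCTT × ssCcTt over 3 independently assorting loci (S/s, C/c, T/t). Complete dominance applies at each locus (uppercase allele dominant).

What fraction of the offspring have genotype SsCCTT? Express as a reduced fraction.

SsCCTT gametes: SCT×4, sCT×4
ssCcTt gametes: sCT×2, sCt×2, scT×2, sct×2
SsCCTT×ssCcTt grid (8·8=64): SsCCTT=8 SsCCTt=8 SsCcTT=8 SsCcTt=8 ssCCTT=8 ssCCTt=8 ssCcTT=8 ssCcTt=8
SsCCTT hits 8/64; gcd=8; 8÷8/64÷8 = 1/8

P(SsCCTT) = 1/8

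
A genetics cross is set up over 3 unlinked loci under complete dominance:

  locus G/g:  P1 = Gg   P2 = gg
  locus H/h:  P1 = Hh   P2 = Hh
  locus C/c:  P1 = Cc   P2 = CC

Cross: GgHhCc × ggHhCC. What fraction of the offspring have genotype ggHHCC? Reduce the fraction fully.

GgHhCc gametes: GHC×1, GHc×1, GhC×1, Ghc×1, gHC×1, gHc×1, ghC×1, ghc×1
ggHhCC gametes: gHC×4, ghC×4
GgHhCc×ggHhCC grid (8·8=64): GgHHCC=4 GgHHCc=4 GgHhCC=8 GgHhCc=8 GghhCC=4 GghhCc=4 ggHHCC=4 ggHHCc=4 ggHhCC=8 ggHhCc=8 gghhCC=4 gghhCc=4
ggHHCC hits 4/64; gcd=4; 4÷4/64÷4 = 1/16

P(ggHHCC) = 1/16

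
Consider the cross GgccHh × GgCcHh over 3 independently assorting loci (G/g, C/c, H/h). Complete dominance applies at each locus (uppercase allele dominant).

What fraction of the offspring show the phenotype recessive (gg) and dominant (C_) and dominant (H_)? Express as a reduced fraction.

P(gg C_ H_) = 3/32

GgccHh gametes: GcH×2, Gch×2, gcH×2, gch×2
GgCcHh gametes: GCH×1, GCh×1, GcH×1, Gch×1, gCH×1, gCh×1, gcH×1, gch×1
GgccHh×GgCcHh grid (8·8=64): GGCcHH=2 GGCcHh=4 GGCchh=2 GGccHH=2 GGccHh=4 GGcchh=2 GgCcHH=4 GgCcHh=8 GgCchh=4 GgccHH=4 GgccHh=8 Ggcchh=4 ggCcHH=2 ggCcHh=4 ggCchh=2 ggccHH=2 ggccHh=4 ggcchh=2
gg C_ H_ hits 6/64; gcd=2; 6÷2/64÷2 = 3/32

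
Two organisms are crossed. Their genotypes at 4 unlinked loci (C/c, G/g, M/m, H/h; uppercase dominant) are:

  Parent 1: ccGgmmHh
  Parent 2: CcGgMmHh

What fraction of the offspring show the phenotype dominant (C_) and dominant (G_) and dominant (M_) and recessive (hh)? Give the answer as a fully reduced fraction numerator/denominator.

P(C_ G_ M_ hh) = 3/64

ccGgmmHh gametes: cGmH×4, cGmh×4, cgmH×4, cgmh×4
CcGgMmHh gametes: CGMH×1, CGMh×1, CGmH×1, CGmh×1, CgMH×1, CgMh×1, CgmH×1, Cgmh×1, cGMH×1, cGMh×1, cGmH×1, cGmh×1, cgMH×1, cgMh×1, cgmH×1, cgmh×1
ccGgmmHh×CcGgMmHh grid (16·16=256): CcGGMmHH=4 CcGGMmHh=8 CcGGMmhh=4 CcGGmmHH=4 CcGGmmHh=8 CcGGmmhh=4 CcGgMmHH=8 CcGgMmHh=16 CcGgMmhh=8 CcGgmmHH=8 CcGgmmHh=16 CcGgmmhh=8 CcggMmHH=4 CcggMmHh=8 CcggMmhh=4 CcggmmHH=4 CcggmmHh=8 Ccggmmhh=4 ccGGMmHH=4 ccGGMmHh=8 ccGGMmhh=4 ccGGmmHH=4 ccGGmmHh=8 ccGGmmhh=4 ccGgMmHH=8 ccGgMmHh=16 ccGgMmhh=8 ccGgmmHH=8 ccGgmmHh=16 ccGgmmhh=8 ccggMmHH=4 ccggMmHh=8 ccggMmhh=4 ccggmmHH=4 ccggmmHh=8 ccggmmhh=4
C_ G_ M_ hh hits 12/256; gcd=4; 12÷4/256÷4 = 3/64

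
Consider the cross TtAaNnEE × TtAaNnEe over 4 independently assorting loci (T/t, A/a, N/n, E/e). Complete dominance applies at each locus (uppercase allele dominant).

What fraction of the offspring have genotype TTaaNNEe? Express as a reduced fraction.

P(TTaaNNEe) = 1/128

TtAaNnEE gametes: TANE×2, TAnE×2, TaNE×2, TanE×2, tANE×2, tAnE×2, taNE×2, tanE×2
TtAaNnEe gametes: TANE×1, TANe×1, TAnE×1, TAne×1, TaNE×1, TaNe×1, TanE×1, Tane×1, tANE×1, tANe×1, tAnE×1, tAne×1, taNE×1, taNe×1, tanE×1, tane×1
TtAaNnEE×TtAaNnEe grid (16·16=256): TTAANNEE=2 TTAANNEe=2 TTAANnEE=4 TTAANnEe=4 TTAAnnEE=2 TTAAnnEe=2 TTAaNNEE=4 TTAaNNEe=4 TTAaNnEE=8 TTAaNnEe=8 TTAannEE=4 TTAannEe=4 TTaaNNEE=2 TTaaNNEe=2 TTaaNnEE=4 TTaaNnEe=4 TTaannEE=2 TTaannEe=2 TtAANNEE=4 TtAANNEe=4 TtAANnEE=8 TtAANnEe=8 TtAAnnEE=4 TtAAnnEe=4 TtAaNNEE=8 TtAaNNEe=8 TtAaNnEE=16 TtAaNnEe=16 TtAannEE=8 TtAannEe=8 TtaaNNEE=4 TtaaNNEe=4 TtaaNnEE=8 TtaaNnEe=8 TtaannEE=4 TtaannEe=4 ttAANNEE=2 ttAANNEe=2 ttAANnEE=4 ttAANnEe=4 ttAAnnEE=2 ttAAnnEe=2 ttAaNNEE=4 ttAaNNEe=4 ttAaNnEE=8 ttAaNnEe=8 ttAannEE=4 ttAannEe=4 ttaaNNEE=2 ttaaNNEe=2 ttaaNnEE=4 ttaaNnEe=4 ttaannEE=2 ttaannEe=2
TTaaNNEe hits 2/256; gcd=2; 2÷2/256÷2 = 1/128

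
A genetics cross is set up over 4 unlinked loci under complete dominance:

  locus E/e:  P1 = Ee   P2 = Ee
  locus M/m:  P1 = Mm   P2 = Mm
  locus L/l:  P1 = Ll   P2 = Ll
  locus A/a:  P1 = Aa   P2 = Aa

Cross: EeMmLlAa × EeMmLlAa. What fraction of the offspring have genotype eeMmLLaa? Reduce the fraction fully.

P(eeMmLLaa) = 1/128

EeMmLlAa gametes: EMLA×1, EMLa×1, EMlA×1, EMla×1, EmLA×1, EmLa×1, EmlA×1, Emla×1, eMLA×1, eMLa×1, eMlA×1, eMla×1, emLA×1, emLa×1, emlA×1, emla×1
EeMmLlAa gametes: EMLA×1, EMLa×1, EMlA×1, EMla×1, EmLA×1, EmLa×1, EmlA×1, Emla×1, eMLA×1, eMLa×1, eMlA×1, eMla×1, emLA×1, emLa×1, emlA×1, emla×1
EeMmLlAa×EeMmLlAa grid (16·16=256): EEMMLLAA=1 EEMMLLAa=2 EEMMLLaa=1 EEMMLlAA=2 EEMMLlAa=4 EEMMLlaa=2 EEMMllAA=1 EEMMllAa=2 EEMMllaa=1 EEMmLLAA=2 EEMmLLAa=4 EEMmLLaa=2 EEMmLlAA=4 EEMmLlAa=8 EEMmLlaa=4 EEMmllAA=2 EEMmllAa=4 EEMmllaa=2 EEmmLLAA=1 EEmmLLAa=2 EEmmLLaa=1 EEmmLlAA=2 EEmmLlAa=4 EEmmLlaa=2 EEmmllAA=1 EEmmllAa=2 EEmmllaa=1 EeMMLLAA=2 EeMMLLAa=4 EeMMLLaa=2 EeMMLlAA=4 EeMMLlAa=8 EeMMLlaa=4 EeMMllAA=2 EeMMllAa=4 EeMMllaa=2 EeMmLLAA=4 EeMmLLAa=8 EeMmLLaa=4 EeMmLlAA=8 EeMmLlAa=16 EeMmLlaa=8 EeMmllAA=4 EeMmllAa=8 EeMmllaa=4 EemmLLAA=2 EemmLLAa=4 EemmLLaa=2 EemmLlAA=4 EemmLlAa=8 EemmLlaa=4 EemmllAA=2 EemmllAa=4 Eemmllaa=2 eeMMLLAA=1 eeMMLLAa=2 eeMMLLaa=1 eeMMLlAA=2 eeMMLlAa=4 eeMMLlaa=2 eeMMllAA=1 eeMMllAa=2 eeMMllaa=1 eeMmLLAA=2 eeMmLLAa=4 eeMmLLaa=2 eeMmLlAA=4 eeMmLlAa=8 eeMmLlaa=4 eeMmllAA=2 eeMmllAa=4 eeMmllaa=2 eemmLLAA=1 eemmLLAa=2 eemmLLaa=1 eemmLlAA=2 eemmLlAa=4 eemmLlaa=2 eemmllAA=1 eemmllAa=2 eemmllaa=1
eeMmLLaa hits 2/256; gcd=2; 2÷2/256÷2 = 1/128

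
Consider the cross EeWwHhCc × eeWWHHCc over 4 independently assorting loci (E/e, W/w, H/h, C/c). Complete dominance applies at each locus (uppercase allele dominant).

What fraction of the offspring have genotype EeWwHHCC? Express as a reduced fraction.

EeWwHhCc gametes: EWHC×1, EWHc×1, EWhC×1, EWhc×1, EwHC×1, EwHc×1, EwhC×1, Ewhc×1, eWHC×1, eWHc×1, eWhC×1, eWhc×1, ewHC×1, ewHc×1, ewhC×1, ewhc×1
eeWWHHCc gametes: eWHC×8, eWHc×8
EeWwHhCc×eeWWHHCc grid (16·16=256): EeWWHHCC=8 EeWWHHCc=16 EeWWHHcc=8 EeWWHhCC=8 EeWWHhCc=16 EeWWHhcc=8 EeWwHHCC=8 EeWwHHCc=16 EeWwHHcc=8 EeWwHhCC=8 EeWwHhCc=16 EeWwHhcc=8 eeWWHHCC=8 eeWWHHCc=16 eeWWHHcc=8 eeWWHhCC=8 eeWWHhCc=16 eeWWHhcc=8 eeWwHHCC=8 eeWwHHCc=16 eeWwHHcc=8 eeWwHhCC=8 eeWwHhCc=16 eeWwHhcc=8
EeWwHHCC hits 8/256; gcd=8; 8÷8/256÷8 = 1/32

P(EeWwHHCC) = 1/32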